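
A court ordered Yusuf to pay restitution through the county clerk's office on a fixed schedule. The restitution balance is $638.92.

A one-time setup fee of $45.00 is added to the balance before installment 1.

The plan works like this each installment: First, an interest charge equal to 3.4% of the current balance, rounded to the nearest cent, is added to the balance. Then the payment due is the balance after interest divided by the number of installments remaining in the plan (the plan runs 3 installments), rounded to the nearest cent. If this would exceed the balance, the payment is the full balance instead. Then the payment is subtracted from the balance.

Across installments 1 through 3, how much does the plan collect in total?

$731.49

Installment 1: $683.92 +$23.25 interest = $707.17; pay $235.72 → $471.45
Installment 2: $471.45 +$16.03 interest = $487.48; pay $243.74 → $243.74
Installment 3: $243.74 +$8.29 interest = $252.03; pay $252.03 → $0.00
Total paid: $731.49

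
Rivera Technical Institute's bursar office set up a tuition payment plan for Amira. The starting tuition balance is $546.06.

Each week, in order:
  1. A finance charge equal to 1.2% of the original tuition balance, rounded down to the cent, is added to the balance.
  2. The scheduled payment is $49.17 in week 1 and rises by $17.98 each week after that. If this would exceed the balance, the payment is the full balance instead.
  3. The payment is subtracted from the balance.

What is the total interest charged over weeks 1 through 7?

$45.85

Week 1: $546.06 +$6.55 interest = $552.61; pay $49.17 → $503.44
Week 2: $503.44 +$6.55 interest = $509.99; pay $67.15 → $442.84
Week 3: $442.84 +$6.55 interest = $449.39; pay $85.13 → $364.26
Week 4: $364.26 +$6.55 interest = $370.81; pay $103.11 → $267.70
Week 5: $267.70 +$6.55 interest = $274.25; pay $121.09 → $153.16
Week 6: $153.16 +$6.55 interest = $159.71; pay $139.07 → $20.64
Week 7: $20.64 +$6.55 interest = $27.19; pay $27.19 → $0.00
Total interest: $6.55 + $6.55 + $6.55 + $6.55 + $6.55 + $6.55 + $6.55 = $45.85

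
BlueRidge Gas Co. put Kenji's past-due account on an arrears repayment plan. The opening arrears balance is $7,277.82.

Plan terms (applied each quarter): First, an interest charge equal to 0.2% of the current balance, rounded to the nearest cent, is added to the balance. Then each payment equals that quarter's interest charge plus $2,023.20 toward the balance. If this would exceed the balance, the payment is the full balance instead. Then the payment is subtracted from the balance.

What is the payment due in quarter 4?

$1,210.64

Quarter 1: $7,277.82 +$14.56 interest = $7,292.38; pay $2,037.76 → $5,254.62
Quarter 2: $5,254.62 +$10.51 interest = $5,265.13; pay $2,033.71 → $3,231.42
Quarter 3: $3,231.42 +$6.46 interest = $3,237.88; pay $2,029.66 → $1,208.22
Quarter 4: $1,208.22 +$2.42 interest = $1,210.64; pay $1,210.64 → $0.00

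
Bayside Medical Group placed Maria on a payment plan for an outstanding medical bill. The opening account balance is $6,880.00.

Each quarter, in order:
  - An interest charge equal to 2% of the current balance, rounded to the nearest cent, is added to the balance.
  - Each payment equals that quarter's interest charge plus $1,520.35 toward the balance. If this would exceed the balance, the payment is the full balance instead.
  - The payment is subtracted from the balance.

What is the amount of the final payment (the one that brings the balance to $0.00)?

Quarter 1: $6,880.00 +$137.60 interest = $7,017.60; pay $1,657.95 → $5,359.65
Quarter 2: $5,359.65 +$107.19 interest = $5,466.84; pay $1,627.54 → $3,839.30
Quarter 3: $3,839.30 +$76.79 interest = $3,916.09; pay $1,597.14 → $2,318.95
Quarter 4: $2,318.95 +$46.38 interest = $2,365.33; pay $1,566.73 → $798.60
Quarter 5: $798.60 +$15.97 interest = $814.57; pay $814.57 → $0.00

$814.57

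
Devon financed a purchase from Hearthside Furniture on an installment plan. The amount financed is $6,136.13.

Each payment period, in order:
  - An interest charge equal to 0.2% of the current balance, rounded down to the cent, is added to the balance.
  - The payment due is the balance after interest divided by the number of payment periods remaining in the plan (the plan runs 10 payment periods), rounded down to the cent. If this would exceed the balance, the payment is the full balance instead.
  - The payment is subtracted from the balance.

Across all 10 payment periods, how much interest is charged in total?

$67.85

Payment period 1: opening $6,136.13; interest $12.27 → $6,148.40; payment $614.84; balance $5,533.56
Payment period 2: opening $5,533.56; interest $11.06 → $5,544.62; payment $616.06; balance $4,928.56
Payment period 3: opening $4,928.56; interest $9.85 → $4,938.41; payment $617.30; balance $4,321.11
Payment period 4: opening $4,321.11; interest $8.64 → $4,329.75; payment $618.53; balance $3,711.22
Payment period 5: opening $3,711.22; interest $7.42 → $3,718.64; payment $619.77; balance $3,098.87
Payment period 6: opening $3,098.87; interest $6.19 → $3,105.06; payment $621.01; balance $2,484.05
Payment period 7: opening $2,484.05; interest $4.96 → $2,489.01; payment $622.25; balance $1,866.76
Payment period 8: opening $1,866.76; interest $3.73 → $1,870.49; payment $623.49; balance $1,247.00
Payment period 9: opening $1,247.00; interest $2.49 → $1,249.49; payment $624.74; balance $624.75
Payment period 10: opening $624.75; interest $1.24 → $625.99; payment $625.99; balance $0.00
Total interest: $12.27 + $11.06 + $9.85 + $8.64 + $7.42 + $6.19 + $4.96 + $3.73 + $2.49 + $1.24 = $67.85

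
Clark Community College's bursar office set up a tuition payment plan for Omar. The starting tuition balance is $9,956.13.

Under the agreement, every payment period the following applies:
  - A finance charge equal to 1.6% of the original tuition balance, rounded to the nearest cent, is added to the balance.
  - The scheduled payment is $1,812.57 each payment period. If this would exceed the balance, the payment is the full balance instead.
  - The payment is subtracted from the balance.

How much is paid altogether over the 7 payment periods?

$11,071.23

Payment period 1: opening $9,956.13; interest $159.30 → $10,115.43; payment $1,812.57; balance $8,302.86
Payment period 2: opening $8,302.86; interest $159.30 → $8,462.16; payment $1,812.57; balance $6,649.59
Payment period 3: opening $6,649.59; interest $159.30 → $6,808.89; payment $1,812.57; balance $4,996.32
Payment period 4: opening $4,996.32; interest $159.30 → $5,155.62; payment $1,812.57; balance $3,343.05
Payment period 5: opening $3,343.05; interest $159.30 → $3,502.35; payment $1,812.57; balance $1,689.78
Payment period 6: opening $1,689.78; interest $159.30 → $1,849.08; payment $1,812.57; balance $36.51
Payment period 7: opening $36.51; interest $159.30 → $195.81; payment $195.81; balance $0.00
Total paid: $11,071.23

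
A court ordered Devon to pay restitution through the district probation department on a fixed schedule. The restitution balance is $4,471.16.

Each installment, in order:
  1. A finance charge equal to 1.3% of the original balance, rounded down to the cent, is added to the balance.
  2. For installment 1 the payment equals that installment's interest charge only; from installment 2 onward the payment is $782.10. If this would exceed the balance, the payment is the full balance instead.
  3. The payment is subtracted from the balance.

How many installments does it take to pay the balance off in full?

Installment 1: $4,471.16 +$58.12 interest = $4,529.28; pay $58.12 → $4,471.16
Installment 2: $4,471.16 +$58.12 interest = $4,529.28; pay $782.10 → $3,747.18
Installment 3: $3,747.18 +$58.12 interest = $3,805.30; pay $782.10 → $3,023.20
Installment 4: $3,023.20 +$58.12 interest = $3,081.32; pay $782.10 → $2,299.22
Installment 5: $2,299.22 +$58.12 interest = $2,357.34; pay $782.10 → $1,575.24
Installment 6: $1,575.24 +$58.12 interest = $1,633.36; pay $782.10 → $851.26
Installment 7: $851.26 +$58.12 interest = $909.38; pay $782.10 → $127.28
Installment 8: $127.28 +$58.12 interest = $185.40; pay $185.40 → $0.00
Balance reaches $0.00 in installment 8.

8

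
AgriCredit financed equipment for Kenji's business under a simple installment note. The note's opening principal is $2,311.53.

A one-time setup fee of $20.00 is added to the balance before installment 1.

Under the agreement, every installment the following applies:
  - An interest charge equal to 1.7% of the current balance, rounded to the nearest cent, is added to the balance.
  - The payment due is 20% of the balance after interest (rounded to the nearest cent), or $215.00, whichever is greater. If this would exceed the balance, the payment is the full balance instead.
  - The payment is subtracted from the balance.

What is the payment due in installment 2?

$385.84

Installment 1: $2,331.53 +$39.64 interest = $2,371.17; pay $474.23 → $1,896.94
Installment 2: $1,896.94 +$32.25 interest = $1,929.19; pay $385.84 → $1,543.35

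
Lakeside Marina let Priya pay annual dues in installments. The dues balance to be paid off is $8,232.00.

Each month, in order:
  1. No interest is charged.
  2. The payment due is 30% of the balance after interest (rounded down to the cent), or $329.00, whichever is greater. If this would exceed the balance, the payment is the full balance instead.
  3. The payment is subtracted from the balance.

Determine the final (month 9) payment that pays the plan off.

$310.50

Month 1: $8,232.00 − $2,469.60 → $5,762.40
Month 2: $5,762.40 − $1,728.72 → $4,033.68
Month 3: $4,033.68 − $1,210.10 → $2,823.58
Month 4: $2,823.58 − $847.07 → $1,976.51
Month 5: $1,976.51 − $592.95 → $1,383.56
Month 6: $1,383.56 − $415.06 → $968.50
Month 7: $968.50 − $329.00 → $639.50
Month 8: $639.50 − $329.00 → $310.50
Month 9: $310.50 − $310.50 → $0.00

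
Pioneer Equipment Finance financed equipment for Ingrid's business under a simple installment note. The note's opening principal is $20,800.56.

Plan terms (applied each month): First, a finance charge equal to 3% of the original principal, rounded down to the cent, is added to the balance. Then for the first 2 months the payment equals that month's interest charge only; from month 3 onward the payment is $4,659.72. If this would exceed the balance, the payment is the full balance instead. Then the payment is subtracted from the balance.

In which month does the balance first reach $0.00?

8

Month 1: opening $20,800.56; interest $624.01 → $21,424.57; payment $624.01; balance $20,800.56
Month 2: opening $20,800.56; interest $624.01 → $21,424.57; payment $624.01; balance $20,800.56
Month 3: opening $20,800.56; interest $624.01 → $21,424.57; payment $4,659.72; balance $16,764.85
Month 4: opening $16,764.85; interest $624.01 → $17,388.86; payment $4,659.72; balance $12,729.14
Month 5: opening $12,729.14; interest $624.01 → $13,353.15; payment $4,659.72; balance $8,693.43
Month 6: opening $8,693.43; interest $624.01 → $9,317.44; payment $4,659.72; balance $4,657.72
Month 7: opening $4,657.72; interest $624.01 → $5,281.73; payment $4,659.72; balance $622.01
Month 8: opening $622.01; interest $624.01 → $1,246.02; payment $1,246.02; balance $0.00
Balance reaches $0.00 in month 8.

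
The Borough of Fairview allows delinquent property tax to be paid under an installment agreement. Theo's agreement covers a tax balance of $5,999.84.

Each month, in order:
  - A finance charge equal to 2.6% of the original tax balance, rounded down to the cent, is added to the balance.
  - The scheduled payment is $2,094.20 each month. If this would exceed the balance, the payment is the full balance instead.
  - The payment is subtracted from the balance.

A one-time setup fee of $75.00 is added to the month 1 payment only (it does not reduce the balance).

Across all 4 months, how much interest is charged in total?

Month 1: $5,999.84 +$155.99 interest = $6,155.83; pay $2,094.20 (+ $75.00 fee) → $4,061.63
Month 2: $4,061.63 +$155.99 interest = $4,217.62; pay $2,094.20 → $2,123.42
Month 3: $2,123.42 +$155.99 interest = $2,279.41; pay $2,094.20 → $185.21
Month 4: $185.21 +$155.99 interest = $341.20; pay $341.20 → $0.00
Total interest: $155.99 + $155.99 + $155.99 + $155.99 = $623.96

$623.96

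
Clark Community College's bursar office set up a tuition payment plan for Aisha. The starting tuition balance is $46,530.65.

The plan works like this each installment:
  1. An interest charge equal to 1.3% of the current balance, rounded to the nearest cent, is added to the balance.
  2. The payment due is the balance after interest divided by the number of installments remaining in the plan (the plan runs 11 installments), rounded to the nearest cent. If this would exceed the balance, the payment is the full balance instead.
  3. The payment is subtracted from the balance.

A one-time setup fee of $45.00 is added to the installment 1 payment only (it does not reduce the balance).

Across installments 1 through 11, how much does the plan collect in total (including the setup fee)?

$50,367.03

# | Opening | Interest | Payment | Fee | End bal
1 | $46,530.65 | $604.90 | $4,285.05 | $45.00 | $42,850.50
2 | $42,850.50 | $557.06 | $4,340.76 | — | $39,066.80
3 | $39,066.80 | $507.87 | $4,397.19 | — | $35,177.48
4 | $35,177.48 | $457.31 | $4,454.35 | — | $31,180.44
5 | $31,180.44 | $405.35 | $4,512.26 | — | $27,073.53
6 | $27,073.53 | $351.96 | $4,570.92 | — | $22,854.57
7 | $22,854.57 | $297.11 | $4,630.34 | — | $18,521.34
8 | $18,521.34 | $240.78 | $4,690.53 | — | $14,071.59
9 | $14,071.59 | $182.93 | $4,751.51 | — | $9,503.01
10 | $9,503.01 | $123.54 | $4,813.28 | — | $4,813.27
11 | $4,813.27 | $62.57 | $4,875.84 | — | $0.00
Total paid: $50,367.03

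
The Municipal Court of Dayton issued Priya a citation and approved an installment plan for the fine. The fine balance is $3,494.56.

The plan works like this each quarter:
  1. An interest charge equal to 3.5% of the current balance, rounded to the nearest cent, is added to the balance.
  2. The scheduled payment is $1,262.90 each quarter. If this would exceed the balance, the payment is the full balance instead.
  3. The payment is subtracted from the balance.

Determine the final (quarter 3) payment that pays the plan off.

$1,214.53

Quarter 1: $3,494.56 +$122.31 interest = $3,616.87; pay $1,262.90 → $2,353.97
Quarter 2: $2,353.97 +$82.39 interest = $2,436.36; pay $1,262.90 → $1,173.46
Quarter 3: $1,173.46 +$41.07 interest = $1,214.53; pay $1,214.53 → $0.00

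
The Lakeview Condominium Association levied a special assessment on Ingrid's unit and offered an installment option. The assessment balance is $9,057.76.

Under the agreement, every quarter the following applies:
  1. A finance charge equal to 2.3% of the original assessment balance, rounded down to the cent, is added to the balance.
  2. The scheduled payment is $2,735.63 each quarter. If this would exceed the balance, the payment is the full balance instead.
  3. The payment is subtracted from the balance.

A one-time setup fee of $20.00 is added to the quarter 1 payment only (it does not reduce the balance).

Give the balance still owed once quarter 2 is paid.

$4,003.14

# | Opening | Interest | Payment | Fee | End bal
1 | $9,057.76 | $208.32 | $2,735.63 | $20.00 | $6,530.45
2 | $6,530.45 | $208.32 | $2,735.63 | — | $4,003.14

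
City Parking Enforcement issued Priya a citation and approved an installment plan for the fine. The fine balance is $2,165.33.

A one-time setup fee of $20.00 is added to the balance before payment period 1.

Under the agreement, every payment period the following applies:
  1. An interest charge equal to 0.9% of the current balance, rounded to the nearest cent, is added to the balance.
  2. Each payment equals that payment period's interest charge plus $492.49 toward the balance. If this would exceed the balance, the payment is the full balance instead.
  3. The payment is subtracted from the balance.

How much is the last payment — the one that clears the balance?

$217.31

# | Opening | Interest | Payment | End bal
1 | $2,185.33 | $19.67 | $512.16 | $1,692.84
2 | $1,692.84 | $15.24 | $507.73 | $1,200.35
3 | $1,200.35 | $10.80 | $503.29 | $707.86
4 | $707.86 | $6.37 | $498.86 | $215.37
5 | $215.37 | $1.94 | $217.31 | $0.00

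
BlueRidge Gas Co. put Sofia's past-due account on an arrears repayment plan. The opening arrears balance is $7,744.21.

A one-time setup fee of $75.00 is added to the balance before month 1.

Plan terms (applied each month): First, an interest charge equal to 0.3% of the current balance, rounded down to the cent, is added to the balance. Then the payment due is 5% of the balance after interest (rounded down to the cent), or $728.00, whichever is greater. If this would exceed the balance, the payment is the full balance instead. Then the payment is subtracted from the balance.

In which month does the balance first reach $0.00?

Month 1: $7,819.21 +$23.45 interest = $7,842.66; pay $728.00 → $7,114.66
Month 2: $7,114.66 +$21.34 interest = $7,136.00; pay $728.00 → $6,408.00
Month 3: $6,408.00 +$19.22 interest = $6,427.22; pay $728.00 → $5,699.22
Month 4: $5,699.22 +$17.09 interest = $5,716.31; pay $728.00 → $4,988.31
Month 5: $4,988.31 +$14.96 interest = $5,003.27; pay $728.00 → $4,275.27
Month 6: $4,275.27 +$12.82 interest = $4,288.09; pay $728.00 → $3,560.09
Month 7: $3,560.09 +$10.68 interest = $3,570.77; pay $728.00 → $2,842.77
Month 8: $2,842.77 +$8.52 interest = $2,851.29; pay $728.00 → $2,123.29
Month 9: $2,123.29 +$6.36 interest = $2,129.65; pay $728.00 → $1,401.65
Month 10: $1,401.65 +$4.20 interest = $1,405.85; pay $728.00 → $677.85
Month 11: $677.85 +$2.03 interest = $679.88; pay $679.88 → $0.00
Balance reaches $0.00 in month 11.

11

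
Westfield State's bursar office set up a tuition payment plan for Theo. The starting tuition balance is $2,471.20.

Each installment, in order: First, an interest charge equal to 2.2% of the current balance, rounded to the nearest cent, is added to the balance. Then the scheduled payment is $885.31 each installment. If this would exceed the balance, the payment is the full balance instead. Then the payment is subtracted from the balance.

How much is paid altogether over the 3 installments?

$2,579.06

Installment 1: opening $2,471.20; interest $54.37 → $2,525.57; payment $885.31; balance $1,640.26
Installment 2: opening $1,640.26; interest $36.09 → $1,676.35; payment $885.31; balance $791.04
Installment 3: opening $791.04; interest $17.40 → $808.44; payment $808.44; balance $0.00
Total paid: $2,579.06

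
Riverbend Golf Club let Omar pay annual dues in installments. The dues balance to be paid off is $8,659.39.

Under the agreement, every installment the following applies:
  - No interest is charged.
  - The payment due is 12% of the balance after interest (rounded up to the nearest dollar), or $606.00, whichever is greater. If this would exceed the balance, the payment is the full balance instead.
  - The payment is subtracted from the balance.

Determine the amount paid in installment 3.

$805.00

Installment 1: opening $8,659.39; payment $1,040.00; balance $7,619.39
Installment 2: opening $7,619.39; payment $915.00; balance $6,704.39
Installment 3: opening $6,704.39; payment $805.00; balance $5,899.39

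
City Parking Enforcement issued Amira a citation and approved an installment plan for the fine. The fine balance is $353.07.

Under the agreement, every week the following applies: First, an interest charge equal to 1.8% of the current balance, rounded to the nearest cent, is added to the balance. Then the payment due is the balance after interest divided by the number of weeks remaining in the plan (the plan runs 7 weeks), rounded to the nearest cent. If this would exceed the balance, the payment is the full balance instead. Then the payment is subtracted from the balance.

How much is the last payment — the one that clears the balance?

$57.15

Week 1: opening $353.07; interest $6.36 → $359.43; payment $51.35; balance $308.08
Week 2: opening $308.08; interest $5.55 → $313.63; payment $52.27; balance $261.36
Week 3: opening $261.36; interest $4.70 → $266.06; payment $53.21; balance $212.85
Week 4: opening $212.85; interest $3.83 → $216.68; payment $54.17; balance $162.51
Week 5: opening $162.51; interest $2.93 → $165.44; payment $55.15; balance $110.29
Week 6: opening $110.29; interest $1.99 → $112.28; payment $56.14; balance $56.14
Week 7: opening $56.14; interest $1.01 → $57.15; payment $57.15; balance $0.00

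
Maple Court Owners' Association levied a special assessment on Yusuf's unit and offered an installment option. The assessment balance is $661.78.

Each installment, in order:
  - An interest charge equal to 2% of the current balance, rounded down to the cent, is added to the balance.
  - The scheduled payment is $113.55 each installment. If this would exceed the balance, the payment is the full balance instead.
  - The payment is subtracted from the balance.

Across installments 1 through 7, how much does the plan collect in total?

$710.82

Installment 1: opening $661.78; interest $13.23 → $675.01; payment $113.55; balance $561.46
Installment 2: opening $561.46; interest $11.22 → $572.68; payment $113.55; balance $459.13
Installment 3: opening $459.13; interest $9.18 → $468.31; payment $113.55; balance $354.76
Installment 4: opening $354.76; interest $7.09 → $361.85; payment $113.55; balance $248.30
Installment 5: opening $248.30; interest $4.96 → $253.26; payment $113.55; balance $139.71
Installment 6: opening $139.71; interest $2.79 → $142.50; payment $113.55; balance $28.95
Installment 7: opening $28.95; interest $0.57 → $29.52; payment $29.52; balance $0.00
Total paid: $710.82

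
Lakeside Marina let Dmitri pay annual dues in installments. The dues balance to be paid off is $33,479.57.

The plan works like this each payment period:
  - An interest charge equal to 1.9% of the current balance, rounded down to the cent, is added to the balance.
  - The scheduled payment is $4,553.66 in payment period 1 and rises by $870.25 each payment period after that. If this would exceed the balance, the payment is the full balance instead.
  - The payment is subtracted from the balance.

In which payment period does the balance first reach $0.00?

# | Opening | Interest | Payment | End bal
1 | $33,479.57 | $636.11 | $4,553.66 | $29,562.02
2 | $29,562.02 | $561.67 | $5,423.91 | $24,699.78
3 | $24,699.78 | $469.29 | $6,294.16 | $18,874.91
4 | $18,874.91 | $358.62 | $7,164.41 | $12,069.12
5 | $12,069.12 | $229.31 | $8,034.66 | $4,263.77
6 | $4,263.77 | $81.01 | $4,344.78 | $0.00
Balance reaches $0.00 in payment period 6.

6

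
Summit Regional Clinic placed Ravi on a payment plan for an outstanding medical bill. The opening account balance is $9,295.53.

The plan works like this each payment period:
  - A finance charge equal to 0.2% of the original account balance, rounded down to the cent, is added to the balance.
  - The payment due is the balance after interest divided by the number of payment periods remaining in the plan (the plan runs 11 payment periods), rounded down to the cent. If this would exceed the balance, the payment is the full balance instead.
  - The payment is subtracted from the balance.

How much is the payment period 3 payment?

$850.66

Payment period 1: opening $9,295.53; interest $18.59 → $9,314.12; payment $846.73; balance $8,467.39
Payment period 2: opening $8,467.39; interest $18.59 → $8,485.98; payment $848.59; balance $7,637.39
Payment period 3: opening $7,637.39; interest $18.59 → $7,655.98; payment $850.66; balance $6,805.32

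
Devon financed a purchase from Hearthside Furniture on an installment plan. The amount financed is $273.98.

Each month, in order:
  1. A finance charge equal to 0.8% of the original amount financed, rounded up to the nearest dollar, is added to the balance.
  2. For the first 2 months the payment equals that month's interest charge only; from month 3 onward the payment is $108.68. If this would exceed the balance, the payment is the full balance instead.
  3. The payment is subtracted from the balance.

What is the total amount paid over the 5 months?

$288.98

Month 1: opening $273.98; interest $3.00 → $276.98; payment $3.00; balance $273.98
Month 2: opening $273.98; interest $3.00 → $276.98; payment $3.00; balance $273.98
Month 3: opening $273.98; interest $3.00 → $276.98; payment $108.68; balance $168.30
Month 4: opening $168.30; interest $3.00 → $171.30; payment $108.68; balance $62.62
Month 5: opening $62.62; interest $3.00 → $65.62; payment $65.62; balance $0.00
Total paid: $288.98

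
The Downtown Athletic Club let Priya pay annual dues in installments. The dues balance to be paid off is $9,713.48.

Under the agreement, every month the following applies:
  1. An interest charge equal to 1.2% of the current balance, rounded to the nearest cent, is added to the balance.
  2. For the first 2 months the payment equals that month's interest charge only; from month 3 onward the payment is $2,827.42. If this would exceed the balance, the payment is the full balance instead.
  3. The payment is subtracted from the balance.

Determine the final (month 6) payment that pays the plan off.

$1,500.72

Month 1: opening $9,713.48; interest $116.56 → $9,830.04; payment $116.56; balance $9,713.48
Month 2: opening $9,713.48; interest $116.56 → $9,830.04; payment $116.56; balance $9,713.48
Month 3: opening $9,713.48; interest $116.56 → $9,830.04; payment $2,827.42; balance $7,002.62
Month 4: opening $7,002.62; interest $84.03 → $7,086.65; payment $2,827.42; balance $4,259.23
Month 5: opening $4,259.23; interest $51.11 → $4,310.34; payment $2,827.42; balance $1,482.92
Month 6: opening $1,482.92; interest $17.80 → $1,500.72; payment $1,500.72; balance $0.00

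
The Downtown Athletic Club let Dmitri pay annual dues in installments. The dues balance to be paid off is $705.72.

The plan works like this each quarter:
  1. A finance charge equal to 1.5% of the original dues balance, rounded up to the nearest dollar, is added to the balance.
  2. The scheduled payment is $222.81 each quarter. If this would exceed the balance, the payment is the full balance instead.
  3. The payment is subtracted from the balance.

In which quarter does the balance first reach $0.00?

Quarter 1: $705.72 +$11.00 interest = $716.72; pay $222.81 → $493.91
Quarter 2: $493.91 +$11.00 interest = $504.91; pay $222.81 → $282.10
Quarter 3: $282.10 +$11.00 interest = $293.10; pay $222.81 → $70.29
Quarter 4: $70.29 +$11.00 interest = $81.29; pay $81.29 → $0.00
Balance reaches $0.00 in quarter 4.

4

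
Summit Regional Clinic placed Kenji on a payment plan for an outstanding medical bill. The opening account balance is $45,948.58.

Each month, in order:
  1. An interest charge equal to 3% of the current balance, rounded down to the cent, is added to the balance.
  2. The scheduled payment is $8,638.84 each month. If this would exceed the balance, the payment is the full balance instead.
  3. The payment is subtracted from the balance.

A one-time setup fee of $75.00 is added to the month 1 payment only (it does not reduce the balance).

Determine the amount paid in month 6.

# | Opening | Interest | Payment | Fee | End bal
1 | $45,948.58 | $1,378.45 | $8,638.84 | $75.00 | $38,688.19
2 | $38,688.19 | $1,160.64 | $8,638.84 | — | $31,209.99
3 | $31,209.99 | $936.29 | $8,638.84 | — | $23,507.44
4 | $23,507.44 | $705.22 | $8,638.84 | — | $15,573.82
5 | $15,573.82 | $467.21 | $8,638.84 | — | $7,402.19
6 | $7,402.19 | $222.06 | $7,624.25 | — | $0.00

$7,624.25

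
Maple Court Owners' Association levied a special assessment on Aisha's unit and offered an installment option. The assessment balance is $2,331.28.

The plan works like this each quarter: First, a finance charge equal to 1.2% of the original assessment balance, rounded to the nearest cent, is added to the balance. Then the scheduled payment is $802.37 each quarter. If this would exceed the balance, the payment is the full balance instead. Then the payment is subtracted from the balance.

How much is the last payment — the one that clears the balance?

Quarter 1: opening $2,331.28; interest $27.98 → $2,359.26; payment $802.37; balance $1,556.89
Quarter 2: opening $1,556.89; interest $27.98 → $1,584.87; payment $802.37; balance $782.50
Quarter 3: opening $782.50; interest $27.98 → $810.48; payment $802.37; balance $8.11
Quarter 4: opening $8.11; interest $27.98 → $36.09; payment $36.09; balance $0.00

$36.09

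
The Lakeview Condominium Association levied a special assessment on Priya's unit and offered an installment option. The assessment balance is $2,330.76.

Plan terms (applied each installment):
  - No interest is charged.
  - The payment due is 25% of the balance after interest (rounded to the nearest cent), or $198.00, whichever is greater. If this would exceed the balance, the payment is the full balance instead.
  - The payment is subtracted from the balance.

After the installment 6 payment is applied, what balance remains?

$341.47

Installment 1: opening $2,330.76; payment $582.69; balance $1,748.07
Installment 2: opening $1,748.07; payment $437.02; balance $1,311.05
Installment 3: opening $1,311.05; payment $327.76; balance $983.29
Installment 4: opening $983.29; payment $245.82; balance $737.47
Installment 5: opening $737.47; payment $198.00; balance $539.47
Installment 6: opening $539.47; payment $198.00; balance $341.47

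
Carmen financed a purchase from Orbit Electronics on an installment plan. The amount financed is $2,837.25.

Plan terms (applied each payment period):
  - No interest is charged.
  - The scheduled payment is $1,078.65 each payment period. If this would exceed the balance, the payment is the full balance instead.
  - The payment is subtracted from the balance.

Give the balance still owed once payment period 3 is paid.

$0.00

Payment period 1: opening $2,837.25; payment $1,078.65; balance $1,758.60
Payment period 2: opening $1,758.60; payment $1,078.65; balance $679.95
Payment period 3: opening $679.95; payment $679.95; balance $0.00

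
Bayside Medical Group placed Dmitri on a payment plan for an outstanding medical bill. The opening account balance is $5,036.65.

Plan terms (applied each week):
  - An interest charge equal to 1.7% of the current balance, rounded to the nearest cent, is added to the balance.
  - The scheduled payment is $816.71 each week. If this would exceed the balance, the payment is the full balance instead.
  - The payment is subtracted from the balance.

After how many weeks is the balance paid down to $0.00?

Week 1: opening $5,036.65; interest $85.62 → $5,122.27; payment $816.71; balance $4,305.56
Week 2: opening $4,305.56; interest $73.19 → $4,378.75; payment $816.71; balance $3,562.04
Week 3: opening $3,562.04; interest $60.55 → $3,622.59; payment $816.71; balance $2,805.88
Week 4: opening $2,805.88; interest $47.70 → $2,853.58; payment $816.71; balance $2,036.87
Week 5: opening $2,036.87; interest $34.63 → $2,071.50; payment $816.71; balance $1,254.79
Week 6: opening $1,254.79; interest $21.33 → $1,276.12; payment $816.71; balance $459.41
Week 7: opening $459.41; interest $7.81 → $467.22; payment $467.22; balance $0.00
Balance reaches $0.00 in week 7.

7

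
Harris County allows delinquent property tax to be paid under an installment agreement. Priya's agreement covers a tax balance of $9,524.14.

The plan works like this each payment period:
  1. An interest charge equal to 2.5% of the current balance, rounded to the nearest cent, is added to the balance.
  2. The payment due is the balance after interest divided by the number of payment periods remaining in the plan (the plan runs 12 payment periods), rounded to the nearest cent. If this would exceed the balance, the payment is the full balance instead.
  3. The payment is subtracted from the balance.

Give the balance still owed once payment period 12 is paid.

$0.00

Payment period 1: opening $9,524.14; interest $238.10 → $9,762.24; payment $813.52; balance $8,948.72
Payment period 2: opening $8,948.72; interest $223.72 → $9,172.44; payment $833.86; balance $8,338.58
Payment period 3: opening $8,338.58; interest $208.46 → $8,547.04; payment $854.70; balance $7,692.34
Payment period 4: opening $7,692.34; interest $192.31 → $7,884.65; payment $876.07; balance $7,008.58
Payment period 5: opening $7,008.58; interest $175.21 → $7,183.79; payment $897.97; balance $6,285.82
Payment period 6: opening $6,285.82; interest $157.15 → $6,442.97; payment $920.42; balance $5,522.55
Payment period 7: opening $5,522.55; interest $138.06 → $5,660.61; payment $943.44; balance $4,717.17
Payment period 8: opening $4,717.17; interest $117.93 → $4,835.10; payment $967.02; balance $3,868.08
Payment period 9: opening $3,868.08; interest $96.70 → $3,964.78; payment $991.20; balance $2,973.58
Payment period 10: opening $2,973.58; interest $74.34 → $3,047.92; payment $1,015.97; balance $2,031.95
Payment period 11: opening $2,031.95; interest $50.80 → $2,082.75; payment $1,041.38; balance $1,041.37
Payment period 12: opening $1,041.37; interest $26.03 → $1,067.40; payment $1,067.40; balance $0.00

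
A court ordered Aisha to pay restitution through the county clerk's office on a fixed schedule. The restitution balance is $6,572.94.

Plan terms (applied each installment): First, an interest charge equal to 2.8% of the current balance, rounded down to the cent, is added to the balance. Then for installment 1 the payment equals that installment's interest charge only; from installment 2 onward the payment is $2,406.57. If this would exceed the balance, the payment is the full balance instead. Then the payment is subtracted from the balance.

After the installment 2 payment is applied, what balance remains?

Installment 1: $6,572.94 +$184.04 interest = $6,756.98; pay $184.04 → $6,572.94
Installment 2: $6,572.94 +$184.04 interest = $6,756.98; pay $2,406.57 → $4,350.41

$4,350.41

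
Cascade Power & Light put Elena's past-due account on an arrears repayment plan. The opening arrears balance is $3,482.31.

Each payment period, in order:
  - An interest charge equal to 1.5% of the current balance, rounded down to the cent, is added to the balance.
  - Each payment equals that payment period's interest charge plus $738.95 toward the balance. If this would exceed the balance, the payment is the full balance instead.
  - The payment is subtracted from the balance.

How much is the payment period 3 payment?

# | Opening | Interest | Payment | End bal
1 | $3,482.31 | $52.23 | $791.18 | $2,743.36
2 | $2,743.36 | $41.15 | $780.10 | $2,004.41
3 | $2,004.41 | $30.06 | $769.01 | $1,265.46

$769.01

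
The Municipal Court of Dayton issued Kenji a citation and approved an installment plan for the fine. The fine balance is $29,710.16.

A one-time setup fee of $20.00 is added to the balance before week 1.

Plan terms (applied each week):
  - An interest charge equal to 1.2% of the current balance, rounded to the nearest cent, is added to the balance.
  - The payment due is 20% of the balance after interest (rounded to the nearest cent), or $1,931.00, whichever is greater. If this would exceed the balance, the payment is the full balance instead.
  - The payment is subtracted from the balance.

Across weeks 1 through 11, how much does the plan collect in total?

$31,356.27

Week 1: opening $29,730.16; interest $356.76 → $30,086.92; payment $6,017.38; balance $24,069.54
Week 2: opening $24,069.54; interest $288.83 → $24,358.37; payment $4,871.67; balance $19,486.70
Week 3: opening $19,486.70; interest $233.84 → $19,720.54; payment $3,944.11; balance $15,776.43
Week 4: opening $15,776.43; interest $189.32 → $15,965.75; payment $3,193.15; balance $12,772.60
Week 5: opening $12,772.60; interest $153.27 → $12,925.87; payment $2,585.17; balance $10,340.70
Week 6: opening $10,340.70; interest $124.09 → $10,464.79; payment $2,092.96; balance $8,371.83
Week 7: opening $8,371.83; interest $100.46 → $8,472.29; payment $1,931.00; balance $6,541.29
Week 8: opening $6,541.29; interest $78.50 → $6,619.79; payment $1,931.00; balance $4,688.79
Week 9: opening $4,688.79; interest $56.27 → $4,745.06; payment $1,931.00; balance $2,814.06
Week 10: opening $2,814.06; interest $33.77 → $2,847.83; payment $1,931.00; balance $916.83
Week 11: opening $916.83; interest $11.00 → $927.83; payment $927.83; balance $0.00
Total paid: $31,356.27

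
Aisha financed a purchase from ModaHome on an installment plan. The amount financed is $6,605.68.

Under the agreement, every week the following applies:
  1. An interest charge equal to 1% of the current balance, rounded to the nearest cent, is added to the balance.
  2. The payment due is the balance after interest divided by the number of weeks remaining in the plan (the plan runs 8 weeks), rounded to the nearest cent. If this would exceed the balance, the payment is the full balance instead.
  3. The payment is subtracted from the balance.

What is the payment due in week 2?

$842.31

Week 1: $6,605.68 +$66.06 interest = $6,671.74; pay $833.97 → $5,837.77
Week 2: $5,837.77 +$58.38 interest = $5,896.15; pay $842.31 → $5,053.84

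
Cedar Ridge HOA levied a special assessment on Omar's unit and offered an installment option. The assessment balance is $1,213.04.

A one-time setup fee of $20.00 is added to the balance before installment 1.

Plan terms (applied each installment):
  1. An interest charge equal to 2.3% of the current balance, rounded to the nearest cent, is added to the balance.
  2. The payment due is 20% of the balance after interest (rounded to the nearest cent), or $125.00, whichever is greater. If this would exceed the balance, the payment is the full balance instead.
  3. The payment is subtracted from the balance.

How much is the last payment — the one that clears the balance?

$90.33

Installment 1: $1,233.04 +$28.36 interest = $1,261.40; pay $252.28 → $1,009.12
Installment 2: $1,009.12 +$23.21 interest = $1,032.33; pay $206.47 → $825.86
Installment 3: $825.86 +$18.99 interest = $844.85; pay $168.97 → $675.88
Installment 4: $675.88 +$15.55 interest = $691.43; pay $138.29 → $553.14
Installment 5: $553.14 +$12.72 interest = $565.86; pay $125.00 → $440.86
Installment 6: $440.86 +$10.14 interest = $451.00; pay $125.00 → $326.00
Installment 7: $326.00 +$7.50 interest = $333.50; pay $125.00 → $208.50
Installment 8: $208.50 +$4.80 interest = $213.30; pay $125.00 → $88.30
Installment 9: $88.30 +$2.03 interest = $90.33; pay $90.33 → $0.00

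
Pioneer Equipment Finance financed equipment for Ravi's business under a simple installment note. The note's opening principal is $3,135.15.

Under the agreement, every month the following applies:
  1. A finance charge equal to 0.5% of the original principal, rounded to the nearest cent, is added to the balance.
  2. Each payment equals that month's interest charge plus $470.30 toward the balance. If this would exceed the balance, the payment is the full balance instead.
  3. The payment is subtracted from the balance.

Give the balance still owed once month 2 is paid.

# | Opening | Interest | Payment | End bal
1 | $3,135.15 | $15.68 | $485.98 | $2,664.85
2 | $2,664.85 | $15.68 | $485.98 | $2,194.55

$2,194.55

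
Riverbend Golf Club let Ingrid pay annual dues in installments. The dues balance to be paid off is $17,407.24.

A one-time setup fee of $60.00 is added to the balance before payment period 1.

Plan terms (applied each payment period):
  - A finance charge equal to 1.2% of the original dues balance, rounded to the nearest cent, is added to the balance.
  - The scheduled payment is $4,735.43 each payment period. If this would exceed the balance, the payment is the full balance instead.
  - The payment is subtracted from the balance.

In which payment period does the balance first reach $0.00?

Payment period 1: opening $17,467.24; interest $208.89 → $17,676.13; payment $4,735.43; balance $12,940.70
Payment period 2: opening $12,940.70; interest $208.89 → $13,149.59; payment $4,735.43; balance $8,414.16
Payment period 3: opening $8,414.16; interest $208.89 → $8,623.05; payment $4,735.43; balance $3,887.62
Payment period 4: opening $3,887.62; interest $208.89 → $4,096.51; payment $4,096.51; balance $0.00
Balance reaches $0.00 in payment period 4.

4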